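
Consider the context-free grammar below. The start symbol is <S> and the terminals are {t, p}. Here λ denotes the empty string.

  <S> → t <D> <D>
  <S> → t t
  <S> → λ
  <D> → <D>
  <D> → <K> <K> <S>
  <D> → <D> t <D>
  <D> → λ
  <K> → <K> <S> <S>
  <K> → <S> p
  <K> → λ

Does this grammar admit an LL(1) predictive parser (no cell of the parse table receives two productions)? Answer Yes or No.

No

FIRST(<S>) = {λ, t}
FIRST(<D>) = {λ, p, t}
FIRST(<K>) = {λ, p, t}
FOLLOW(<S>) = {$, p, t}
FOLLOW(<D>) = {$, p, t}
FOLLOW(<K>) = {$, p, t}
Cell M[<D>, $] receives both <D> → <D> and <D> → <K> <K> <S> and <D> → λ — the grammar is not LL(1).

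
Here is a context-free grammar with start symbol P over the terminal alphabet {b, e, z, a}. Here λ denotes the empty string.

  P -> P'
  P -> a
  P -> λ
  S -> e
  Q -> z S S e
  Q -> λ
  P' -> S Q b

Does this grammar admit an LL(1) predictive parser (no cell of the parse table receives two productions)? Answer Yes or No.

FIRST(P) = {λ, a, e}
FIRST(S) = {e}
FIRST(Q) = {λ, z}
FIRST(P') = {e}
FOLLOW(P) = {$}
FOLLOW(S) = {b, e, z}
FOLLOW(Q) = {b}
FOLLOW(P') = {$}
Each cell of M receives at most one production.

Yes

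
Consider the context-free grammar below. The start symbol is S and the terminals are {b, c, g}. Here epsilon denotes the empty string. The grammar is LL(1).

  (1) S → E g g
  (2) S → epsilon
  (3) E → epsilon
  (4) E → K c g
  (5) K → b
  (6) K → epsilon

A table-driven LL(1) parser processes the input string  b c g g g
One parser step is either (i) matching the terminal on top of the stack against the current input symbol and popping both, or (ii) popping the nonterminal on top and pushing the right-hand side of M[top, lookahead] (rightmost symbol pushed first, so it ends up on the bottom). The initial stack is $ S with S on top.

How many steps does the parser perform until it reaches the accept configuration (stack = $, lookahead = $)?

8

     Stack        Input        Action
  1  $ S          b c g g g $  expand S → E g g
  2  $ g g E      b c g g g $  expand E → K c g
  3  $ g g g c K  b c g g g $  expand K → b
  4  $ g g g c b  b c g g g $  match b
  5  $ g g g c    c g g g $    match c
  6  $ g g g      g g g $      match g
  7  $ g g        g g $        match g
  8  $ g          g $          match g
Accept reached after 8 steps.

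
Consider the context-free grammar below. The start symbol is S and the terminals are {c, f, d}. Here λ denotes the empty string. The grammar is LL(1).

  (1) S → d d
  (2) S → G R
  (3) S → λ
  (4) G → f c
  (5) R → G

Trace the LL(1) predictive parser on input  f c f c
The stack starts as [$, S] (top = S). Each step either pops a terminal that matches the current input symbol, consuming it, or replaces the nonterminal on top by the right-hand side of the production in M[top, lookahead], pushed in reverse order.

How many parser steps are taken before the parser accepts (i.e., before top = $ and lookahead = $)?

step 1: stack=$ S  input=f c f c $  — expand S → G R
step 2: stack=$ R G  input=f c f c $  — expand G → f c
step 3: stack=$ R c f  input=f c f c $  — match f
step 4: stack=$ R c  input=c f c $  — match c
step 5: stack=$ R  input=f c $  — expand R → G
step 6: stack=$ G  input=f c $  — expand G → f c
step 7: stack=$ c f  input=f c $  — match f
step 8: stack=$ c  input=c $  — match c
Accept reached after 8 steps.

8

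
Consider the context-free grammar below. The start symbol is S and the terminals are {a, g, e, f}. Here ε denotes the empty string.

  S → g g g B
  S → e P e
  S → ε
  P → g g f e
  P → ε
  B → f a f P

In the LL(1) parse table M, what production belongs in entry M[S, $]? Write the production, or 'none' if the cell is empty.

S → ε

FIRST(S) = {ε, e, g}
FIRST(P) = {ε, g}
FIRST(B) = {f}
FOLLOW(S) includes $ since S is the start symbol.
FOLLOW(S): S appears on no right-hand side. Thus FOLLOW(S) = {$}.
For S → g g g B: FIRST(g g g B) = {g}, so it goes in M[S, t] for t ∈ {g}.
For S → e P e: FIRST(e P e) = {e}, so it goes in M[S, t] for t ∈ {e}.
For S → ε: FIRST(ε) = {ε}, so it goes in M[S, t] for t ∈ {}; since ε ∈ FIRST, also for every t ∈ FOLLOW(S) = {$}.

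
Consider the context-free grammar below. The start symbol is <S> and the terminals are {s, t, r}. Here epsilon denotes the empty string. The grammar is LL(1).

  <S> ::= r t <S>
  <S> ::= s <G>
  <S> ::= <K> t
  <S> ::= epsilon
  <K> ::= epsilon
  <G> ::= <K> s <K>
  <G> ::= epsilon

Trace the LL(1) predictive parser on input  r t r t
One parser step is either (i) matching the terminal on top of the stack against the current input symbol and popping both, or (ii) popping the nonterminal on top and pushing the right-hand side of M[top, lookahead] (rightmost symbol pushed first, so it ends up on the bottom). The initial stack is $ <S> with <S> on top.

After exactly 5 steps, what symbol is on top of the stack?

t

step 1: stack=$ <S>  input=r t r t $  — expand <S> ::= r t <S>
step 2: stack=$ <S> t r  input=r t r t $  — match r
step 3: stack=$ <S> t  input=t r t $  — match t
step 4: stack=$ <S>  input=r t $  — expand <S> ::= r t <S>
step 5: stack=$ <S> t r  input=r t $  — match r
Stack after step 5: $ <S> t (top = t).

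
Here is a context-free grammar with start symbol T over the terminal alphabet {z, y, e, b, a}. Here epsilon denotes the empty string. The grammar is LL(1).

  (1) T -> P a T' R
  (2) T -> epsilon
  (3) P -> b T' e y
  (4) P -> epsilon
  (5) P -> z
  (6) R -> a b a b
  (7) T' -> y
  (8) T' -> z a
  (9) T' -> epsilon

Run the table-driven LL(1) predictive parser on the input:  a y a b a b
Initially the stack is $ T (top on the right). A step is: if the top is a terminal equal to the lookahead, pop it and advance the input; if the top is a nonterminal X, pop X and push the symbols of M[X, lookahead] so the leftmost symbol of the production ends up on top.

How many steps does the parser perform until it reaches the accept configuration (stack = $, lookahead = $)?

10

step 1: stack=$ T  input=a y a b a b $  — expand T -> P a T' R
step 2: stack=$ R T' a P  input=a y a b a b $  — expand P -> epsilon
step 3: stack=$ R T' a  input=a y a b a b $  — match a
step 4: stack=$ R T'  input=y a b a b $  — expand T' -> y
step 5: stack=$ R y  input=y a b a b $  — match y
step 6: stack=$ R  input=a b a b $  — expand R -> a b a b
step 7: stack=$ b a b a  input=a b a b $  — match a
step 8: stack=$ b a b  input=b a b $  — match b
step 9: stack=$ b a  input=a b $  — match a
step 10: stack=$ b  input=b $  — match b
Accept reached after 10 steps.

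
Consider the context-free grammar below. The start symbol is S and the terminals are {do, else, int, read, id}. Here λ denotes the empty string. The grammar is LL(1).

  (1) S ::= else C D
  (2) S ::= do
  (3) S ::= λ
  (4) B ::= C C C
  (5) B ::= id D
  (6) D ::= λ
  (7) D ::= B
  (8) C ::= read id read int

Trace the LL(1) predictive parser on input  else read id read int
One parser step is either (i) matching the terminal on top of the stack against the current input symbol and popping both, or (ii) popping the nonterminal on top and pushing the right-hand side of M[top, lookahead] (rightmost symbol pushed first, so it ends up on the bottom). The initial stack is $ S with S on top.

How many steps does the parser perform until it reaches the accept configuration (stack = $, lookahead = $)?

8

     Stack                 Input                    Action
  1  $ S                   else read id read int $  expand S ::= else C D
  2  $ D C else            else read id read int $  match else
  3  $ D C                 read id read int $       expand C ::= read id read int
  4  $ D int read id read  read id read int $       match read
  5  $ D int read id       id read int $            match id
  6  $ D int read          read int $               match read
  7  $ D int               int $                    match int
  8  $ D                   $                        expand D ::= λ
Accept reached after 8 steps.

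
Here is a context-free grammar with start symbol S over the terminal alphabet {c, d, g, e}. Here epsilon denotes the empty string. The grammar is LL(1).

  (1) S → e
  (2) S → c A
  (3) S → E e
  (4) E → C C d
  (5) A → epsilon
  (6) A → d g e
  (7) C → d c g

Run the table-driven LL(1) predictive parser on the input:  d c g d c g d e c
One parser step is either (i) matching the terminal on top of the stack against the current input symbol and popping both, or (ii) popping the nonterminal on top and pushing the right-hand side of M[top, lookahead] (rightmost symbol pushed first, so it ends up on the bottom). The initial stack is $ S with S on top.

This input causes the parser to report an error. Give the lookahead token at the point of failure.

step 1: stack=$ S  input=d c g d c g d e c $  — expand S → E e
step 2: stack=$ e E  input=d c g d c g d e c $  — expand E → C C d
step 3: stack=$ e d C C  input=d c g d c g d e c $  — expand C → d c g
step 4: stack=$ e d C g c d  input=d c g d c g d e c $  — match d
step 5: stack=$ e d C g c  input=c g d c g d e c $  — match c
step 6: stack=$ e d C g  input=g d c g d e c $  — match g
step 7: stack=$ e d C  input=d c g d e c $  — expand C → d c g
step 8: stack=$ e d g c d  input=d c g d e c $  — match d
step 9: stack=$ e d g c  input=c g d e c $  — match c
step 10: stack=$ e d g  input=g d e c $  — match g
step 11: stack=$ e d  input=d e c $  — match d
step 12: stack=$ e  input=e c $  — match e
step 13: stack=$  input=c $  — error: stack empty but input remains

c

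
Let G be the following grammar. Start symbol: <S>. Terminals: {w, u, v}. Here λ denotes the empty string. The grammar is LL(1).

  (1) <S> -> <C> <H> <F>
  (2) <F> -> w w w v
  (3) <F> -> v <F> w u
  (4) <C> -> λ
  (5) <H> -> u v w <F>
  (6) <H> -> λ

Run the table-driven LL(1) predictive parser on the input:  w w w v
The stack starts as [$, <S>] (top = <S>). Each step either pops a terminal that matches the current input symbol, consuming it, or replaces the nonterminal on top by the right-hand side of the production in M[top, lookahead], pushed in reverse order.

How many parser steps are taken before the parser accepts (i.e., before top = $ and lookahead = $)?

8

     Stack          Input      Action
  1  $ <S>          w w w v $  expand <S> -> <C> <H> <F>
  2  $ <F> <H> <C>  w w w v $  expand <C> -> λ
  3  $ <F> <H>      w w w v $  expand <H> -> λ
  4  $ <F>          w w w v $  expand <F> -> w w w v
  5  $ v w w w      w w w v $  match w
  6  $ v w w        w w v $    match w
  7  $ v w          w v $      match w
  8  $ v            v $        match v
Accept reached after 8 steps.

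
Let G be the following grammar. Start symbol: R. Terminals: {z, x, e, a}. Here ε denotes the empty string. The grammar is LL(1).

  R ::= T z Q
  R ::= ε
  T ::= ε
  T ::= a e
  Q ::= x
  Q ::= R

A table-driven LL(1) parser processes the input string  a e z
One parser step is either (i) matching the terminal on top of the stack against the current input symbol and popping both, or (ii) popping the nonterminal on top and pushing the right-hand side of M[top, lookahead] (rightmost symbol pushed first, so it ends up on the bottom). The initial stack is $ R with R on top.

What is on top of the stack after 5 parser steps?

Q

step 1: stack=$ R  input=a e z $  — expand R ::= T z Q
step 2: stack=$ Q z T  input=a e z $  — expand T ::= a e
step 3: stack=$ Q z e a  input=a e z $  — match a
step 4: stack=$ Q z e  input=e z $  — match e
step 5: stack=$ Q z  input=z $  — match z
Stack after step 5: $ Q (top = Q).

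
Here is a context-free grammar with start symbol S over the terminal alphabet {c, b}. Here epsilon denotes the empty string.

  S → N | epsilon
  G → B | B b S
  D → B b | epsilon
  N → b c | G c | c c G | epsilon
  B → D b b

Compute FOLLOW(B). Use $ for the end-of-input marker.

{$, b, c}

FIRST(S): from S→N we get {epsilon, b, c}; from S→epsilon we get {epsilon}. So FIRST(S) = {epsilon, b, c}.
FIRST(G): from G→B we get {b}; from G→B b S we get {b}. So FIRST(G) = {b}.
FIRST(N): from N→b c we get {b}; from N→G c we get {b}; from N→c c G we get {c}; from N→epsilon we get {epsilon}. So FIRST(N) = {epsilon, b, c}.
FIRST(D): from D→B b we get {b}; from D→epsilon we get {epsilon}. So FIRST(D) = {epsilon, b}.
FIRST(B): from B→D b b we get {b}. So FIRST(B) = {b}.
FOLLOW(S) includes $ since S is the start symbol.
FOLLOW(D): in B→D b b, D is followed by b b with FIRST {b}. Thus FOLLOW(D) = {b}.
FOLLOW(S): in G→B b S, the suffix after S is empty, so FOLLOW(S) ⊇ FOLLOW(G) = {$, c}. Thus FOLLOW(S) = {$, c}.
FOLLOW(N): in S→N, the suffix after N is empty, so FOLLOW(N) ⊇ FOLLOW(S) = {$, c}. Thus FOLLOW(N) = {$, c}.
FOLLOW(G): in N→G c, G is followed by c with FIRST {c}; in N→c c G, the suffix after G is empty, so FOLLOW(G) ⊇ FOLLOW(N) = {$, c}. Thus FOLLOW(G) = {$, c}.
FOLLOW(B): in G→B, the suffix after B is empty, so FOLLOW(B) ⊇ FOLLOW(G) = {$, c}; in G→B b S, B is followed by b S with FIRST {b}; in D→B b, B is followed by b with FIRST {b}. Thus FOLLOW(B) = {$, b, c}.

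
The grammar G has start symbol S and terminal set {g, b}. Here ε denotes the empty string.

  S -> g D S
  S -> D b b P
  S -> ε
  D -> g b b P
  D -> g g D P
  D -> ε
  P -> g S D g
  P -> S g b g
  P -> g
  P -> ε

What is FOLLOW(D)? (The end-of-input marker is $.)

FIRST(D) = {ε, g}
FIRST(S) = {ε, b, g}  (via D b b P)
FIRST(P) = {ε, b, g}  (via S g b g)
FOLLOW(S) includes $ since S is the start symbol.
FOLLOW(S): in S->g D S, the suffix after S is empty (adds nothing new); in P->g S D g, S is followed by D g with FIRST {g}; in P->S g b g, S is followed by g b g with FIRST {g}. Thus FOLLOW(S) = {$, g}.
FOLLOW(D): in S->g D S, D is followed by S with FIRST {ε, b, g}; in S->g D S, the suffix after D is nullable, so FOLLOW(D) ⊇ FOLLOW(S) = {$, g}; in S->D b b P, D is followed by b b P with FIRST {b}; in D->g g D P, D is followed by P with FIRST {ε, b, g}; in D->g g D P, the suffix after D is nullable (adds nothing new); in P->g S D g, D is followed by g with FIRST {g}. Thus FOLLOW(D) = {$, b, g}.
FOLLOW(P): in S->D b b P, the suffix after P is empty, so FOLLOW(P) ⊇ FOLLOW(S) = {$, g}; in D->g b b P, the suffix after P is empty, so FOLLOW(P) ⊇ FOLLOW(D) = {$, b, g}; in D->g g D P, the suffix after P is empty, so FOLLOW(P) ⊇ FOLLOW(D) = {$, b, g}. Thus FOLLOW(P) = {$, b, g}.

{$, b, g}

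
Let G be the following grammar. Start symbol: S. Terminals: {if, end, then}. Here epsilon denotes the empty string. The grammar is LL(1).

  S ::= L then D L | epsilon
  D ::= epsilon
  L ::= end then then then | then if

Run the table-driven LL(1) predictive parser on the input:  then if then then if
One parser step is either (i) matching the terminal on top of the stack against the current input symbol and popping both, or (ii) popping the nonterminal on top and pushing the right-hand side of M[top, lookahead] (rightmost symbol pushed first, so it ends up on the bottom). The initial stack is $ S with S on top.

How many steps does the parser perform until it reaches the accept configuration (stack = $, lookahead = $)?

step 1: stack=$ S  input=then if then then if $  — expand S ::= L then D L
step 2: stack=$ L D then L  input=then if then then if $  — expand L ::= then if
step 3: stack=$ L D then if then  input=then if then then if $  — match then
step 4: stack=$ L D then if  input=if then then if $  — match if
step 5: stack=$ L D then  input=then then if $  — match then
step 6: stack=$ L D  input=then if $  — expand D ::= epsilon
step 7: stack=$ L  input=then if $  — expand L ::= then if
step 8: stack=$ if then  input=then if $  — match then
step 9: stack=$ if  input=if $  — match if
Accept reached after 9 steps.

9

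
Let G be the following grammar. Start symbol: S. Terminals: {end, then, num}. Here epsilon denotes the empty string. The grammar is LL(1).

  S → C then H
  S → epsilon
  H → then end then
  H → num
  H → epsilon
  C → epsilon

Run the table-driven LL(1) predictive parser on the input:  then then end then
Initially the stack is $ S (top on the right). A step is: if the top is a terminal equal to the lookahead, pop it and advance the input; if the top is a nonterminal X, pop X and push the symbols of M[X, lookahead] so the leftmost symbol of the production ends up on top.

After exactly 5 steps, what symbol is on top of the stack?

     Stack            Input                 Action
  1  $ S              then then end then $  expand S → C then H
  2  $ H then C       then then end then $  expand C → epsilon
  3  $ H then         then then end then $  match then
  4  $ H              then end then $       expand H → then end then
  5  $ then end then  then end then $       match then
Stack after step 5: $ then end (top = end).

end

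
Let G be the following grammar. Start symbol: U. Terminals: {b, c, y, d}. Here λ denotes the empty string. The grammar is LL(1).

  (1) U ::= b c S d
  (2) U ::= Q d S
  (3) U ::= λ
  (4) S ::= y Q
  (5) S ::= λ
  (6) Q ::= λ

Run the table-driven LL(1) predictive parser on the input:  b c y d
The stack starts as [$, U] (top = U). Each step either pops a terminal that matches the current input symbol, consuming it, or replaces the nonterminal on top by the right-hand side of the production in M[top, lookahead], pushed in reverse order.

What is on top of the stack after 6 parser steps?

step 1: stack=$ U  input=b c y d $  — expand U ::= b c S d
step 2: stack=$ d S c b  input=b c y d $  — match b
step 3: stack=$ d S c  input=c y d $  — match c
step 4: stack=$ d S  input=y d $  — expand S ::= y Q
step 5: stack=$ d Q y  input=y d $  — match y
step 6: stack=$ d Q  input=d $  — expand Q ::= λ
Stack after step 6: $ d (top = d).

d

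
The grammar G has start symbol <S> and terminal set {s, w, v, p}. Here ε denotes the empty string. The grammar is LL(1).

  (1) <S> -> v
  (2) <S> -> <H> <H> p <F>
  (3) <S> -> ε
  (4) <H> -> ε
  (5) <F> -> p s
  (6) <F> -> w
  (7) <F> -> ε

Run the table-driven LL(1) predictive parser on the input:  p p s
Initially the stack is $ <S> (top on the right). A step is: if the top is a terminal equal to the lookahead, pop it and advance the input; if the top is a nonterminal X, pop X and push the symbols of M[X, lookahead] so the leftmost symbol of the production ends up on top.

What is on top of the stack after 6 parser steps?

step 1: stack=$ <S>  input=p p s $  — expand <S> -> <H> <H> p <F>
step 2: stack=$ <F> p <H> <H>  input=p p s $  — expand <H> -> ε
step 3: stack=$ <F> p <H>  input=p p s $  — expand <H> -> ε
step 4: stack=$ <F> p  input=p p s $  — match p
step 5: stack=$ <F>  input=p s $  — expand <F> -> p s
step 6: stack=$ s p  input=p s $  — match p
Stack after step 6: $ s (top = s).

s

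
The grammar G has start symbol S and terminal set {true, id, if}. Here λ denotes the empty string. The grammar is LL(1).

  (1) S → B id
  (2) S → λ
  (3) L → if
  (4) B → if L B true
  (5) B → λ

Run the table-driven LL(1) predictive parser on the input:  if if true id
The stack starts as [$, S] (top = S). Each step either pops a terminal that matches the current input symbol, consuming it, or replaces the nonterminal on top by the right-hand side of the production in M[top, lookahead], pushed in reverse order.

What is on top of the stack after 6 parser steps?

     Stack             Input            Action
  1  $ S               if if true id $  expand S → B id
  2  $ id B            if if true id $  expand B → if L B true
  3  $ id true B L if  if if true id $  match if
  4  $ id true B L     if true id $     expand L → if
  5  $ id true B if    if true id $     match if
  6  $ id true B       true id $        expand B → λ
Stack after step 6: $ id true (top = true).

true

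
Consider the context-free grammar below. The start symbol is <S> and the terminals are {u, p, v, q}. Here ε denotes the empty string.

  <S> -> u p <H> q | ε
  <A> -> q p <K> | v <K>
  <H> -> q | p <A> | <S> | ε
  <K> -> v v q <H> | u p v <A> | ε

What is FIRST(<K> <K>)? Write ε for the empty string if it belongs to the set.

{ε, u, v}

FIRST(<S>) = {ε, u}
FIRST(<A>) = {q, v}
FIRST(<K>) = {ε, u, v}
FIRST(<H>) = {ε, p, q, u}  (via <S>)
FIRST(<K> <K>): take FIRST of each symbol in turn, carrying on past any symbol whose FIRST contains ε; result {ε, u, v}.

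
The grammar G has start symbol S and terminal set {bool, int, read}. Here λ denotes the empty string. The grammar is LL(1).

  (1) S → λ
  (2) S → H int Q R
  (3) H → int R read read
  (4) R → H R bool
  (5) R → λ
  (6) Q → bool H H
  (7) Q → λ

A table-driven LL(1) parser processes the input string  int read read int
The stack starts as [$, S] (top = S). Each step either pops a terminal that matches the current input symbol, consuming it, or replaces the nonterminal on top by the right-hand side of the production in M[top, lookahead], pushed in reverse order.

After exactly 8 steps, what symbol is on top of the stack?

R

     Stack                      Input                Action
  1  $ S                        int read read int $  expand S → H int Q R
  2  $ R Q int H                int read read int $  expand H → int R read read
  3  $ R Q int read read R int  int read read int $  match int
  4  $ R Q int read read R      read read int $      expand R → λ
  5  $ R Q int read read        read read int $      match read
  6  $ R Q int read             read int $           match read
  7  $ R Q int                  int $                match int
  8  $ R Q                      $                    expand Q → λ
Stack after step 8: $ R (top = R).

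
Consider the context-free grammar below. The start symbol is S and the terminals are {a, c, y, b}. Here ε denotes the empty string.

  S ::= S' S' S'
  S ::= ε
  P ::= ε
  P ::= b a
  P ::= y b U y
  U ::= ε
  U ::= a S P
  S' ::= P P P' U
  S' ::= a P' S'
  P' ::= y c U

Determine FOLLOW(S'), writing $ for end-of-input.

{$, a, b, y}

FIRST(P) = {ε, b, y}
FIRST(U) = {ε, a}
FIRST(P') = {y}
FIRST(S') = {a, b, y}  (via P P P' U)
FIRST(S) = {ε, a, b, y}  (via S' S' S')
FOLLOW(S) includes $ since S is the start symbol.
FOLLOW(S): in U::=a S P, S is followed by P with FIRST {ε, b, y}; in U::=a S P, the suffix after S is nullable, so FOLLOW(S) ⊇ FOLLOW(U) = {$, a, b, y}. Thus FOLLOW(S) = {$, a, b, y}.
FOLLOW(S'): in S::=S' S' S' (occurrence 1), S' is followed by S' S' with FIRST {a, b, y}; in S::=S' S' S' (occurrence 2), S' is followed by S' with FIRST {a, b, y}; in S::=S' S' S' (occurrence 3), the suffix after S' is empty, so FOLLOW(S') ⊇ FOLLOW(S) = {$, a, b, y}; in S'::=a P' S', the suffix after S' is empty (adds nothing new). Thus FOLLOW(S') = {$, a, b, y}.
FOLLOW(P'): in S'::=P P P' U, P' is followed by U with FIRST {ε, a}; in S'::=P P P' U, the suffix after P' is nullable, so FOLLOW(P') ⊇ FOLLOW(S') = {$, a, b, y}; in S'::=a P' S', P' is followed by S' with FIRST {a, b, y}. Thus FOLLOW(P') = {$, a, b, y}.
FOLLOW(U): in P::=y b U y, U is followed by y with FIRST {y}; in S'::=P P P' U, the suffix after U is empty, so FOLLOW(U) ⊇ FOLLOW(S') = {$, a, b, y}; in P'::=y c U, the suffix after U is empty, so FOLLOW(U) ⊇ FOLLOW(P') = {$, a, b, y}. Thus FOLLOW(U) = {$, a, b, y}.
FOLLOW(P): in U::=a S P, the suffix after P is empty, so FOLLOW(P) ⊇ FOLLOW(U) = {$, a, b, y}; in S'::=P P P' U (occurrence 1), P is followed by P P' U with FIRST {b, y}; in S'::=P P P' U (occurrence 2), P is followed by P' U with FIRST {y}. Thus FOLLOW(P) = {$, a, b, y}.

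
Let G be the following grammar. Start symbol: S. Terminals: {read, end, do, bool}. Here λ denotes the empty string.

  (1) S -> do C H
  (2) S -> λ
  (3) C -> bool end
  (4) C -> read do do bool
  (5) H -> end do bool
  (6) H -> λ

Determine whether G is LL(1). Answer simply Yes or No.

Yes

FIRST(S) = {λ, do}
FIRST(C) = {bool, read}
FIRST(H) = {λ, end}
FOLLOW(S) = {$}
FOLLOW(C) = {$, end}
FOLLOW(H) = {$}
Each cell of M receives at most one production.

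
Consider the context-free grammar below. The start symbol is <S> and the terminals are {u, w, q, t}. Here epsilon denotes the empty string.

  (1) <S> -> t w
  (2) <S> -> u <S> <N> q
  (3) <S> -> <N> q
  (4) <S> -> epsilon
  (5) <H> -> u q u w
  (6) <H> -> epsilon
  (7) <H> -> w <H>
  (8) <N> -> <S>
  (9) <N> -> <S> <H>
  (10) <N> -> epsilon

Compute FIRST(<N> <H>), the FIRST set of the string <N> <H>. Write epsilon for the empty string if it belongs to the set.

FIRST(<H>): from <H>->u q u w we get {u}; from <H>->epsilon we get {epsilon}; from <H>->w <H> we get {w}. So FIRST(<H>) = {epsilon, u, w}.
FIRST(<S>): from <S>->t w we get {t}; from <S>->u <S> <N> q we get {u}; from <S>-><N> q we get {q, t, u, w}; from <S>->epsilon we get {epsilon}. So FIRST(<S>) = {epsilon, q, t, u, w}.
FIRST(<N>): from <N>-><S> we get {epsilon, q, t, u, w}; from <N>-><S> <H> we get {epsilon, q, t, u, w}; from <N>->epsilon we get {epsilon}. So FIRST(<N>) = {epsilon, q, t, u, w}.
FIRST(<N> <H>): take FIRST of each symbol in turn, carrying on past any symbol whose FIRST contains epsilon; result {epsilon, q, t, u, w}.

{epsilon, q, t, u, w}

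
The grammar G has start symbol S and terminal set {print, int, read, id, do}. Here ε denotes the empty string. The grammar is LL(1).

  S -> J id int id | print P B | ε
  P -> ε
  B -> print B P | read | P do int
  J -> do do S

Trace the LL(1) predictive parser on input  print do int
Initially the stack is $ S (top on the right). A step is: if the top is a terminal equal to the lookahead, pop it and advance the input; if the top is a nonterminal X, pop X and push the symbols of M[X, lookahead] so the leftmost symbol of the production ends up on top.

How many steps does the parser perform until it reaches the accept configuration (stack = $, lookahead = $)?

step 1: stack=$ S  input=print do int $  — expand S -> print P B
step 2: stack=$ B P print  input=print do int $  — match print
step 3: stack=$ B P  input=do int $  — expand P -> ε
step 4: stack=$ B  input=do int $  — expand B -> P do int
step 5: stack=$ int do P  input=do int $  — expand P -> ε
step 6: stack=$ int do  input=do int $  — match do
step 7: stack=$ int  input=int $  — match int
Accept reached after 7 steps.

7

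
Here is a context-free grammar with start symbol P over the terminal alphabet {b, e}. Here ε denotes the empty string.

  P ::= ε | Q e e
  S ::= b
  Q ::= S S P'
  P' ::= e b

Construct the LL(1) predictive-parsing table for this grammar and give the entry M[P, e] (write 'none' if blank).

none

FIRST(S): from S::=b we get {b}. So FIRST(S) = {b}.
FIRST(P'): from P'::=e b we get {e}. So FIRST(P') = {e}.
FIRST(Q): from Q::=S S P' we get {b}. So FIRST(Q) = {b}.
FIRST(P): from P::=ε we get {ε}; from P::=Q e e we get {b}. So FIRST(P) = {ε, b}.
FOLLOW(P) includes $ since P is the start symbol.
FOLLOW(P): P appears on no right-hand side. Thus FOLLOW(P) = {$}.
For P ::= ε: FIRST(ε) = {ε}, so it goes in M[P, t] for t ∈ {}; since ε ∈ FIRST, also for every t ∈ FOLLOW(P) = {$}.
For P ::= Q e e: FIRST(Q e e) = {b}, so it goes in M[P, t] for t ∈ {b}.
None of these place a production in M[P, e].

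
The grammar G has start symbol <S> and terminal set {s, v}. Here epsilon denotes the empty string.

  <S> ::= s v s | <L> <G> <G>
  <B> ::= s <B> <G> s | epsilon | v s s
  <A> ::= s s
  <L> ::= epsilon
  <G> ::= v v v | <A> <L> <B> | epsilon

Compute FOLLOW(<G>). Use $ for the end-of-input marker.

FIRST(<B>) = {epsilon, s, v}
FIRST(<A>) = {s}
FIRST(<L>) = {epsilon}
FIRST(<G>) = {epsilon, s, v}  (via <A> <L> <B>)
FIRST(<S>) = {epsilon, s, v}  (via <L> <G> <G>)
FOLLOW(<S>) includes $ since <S> is the start symbol.
FOLLOW(<S>): <S> appears on no right-hand side. Thus FOLLOW(<S>) = {$}.
FOLLOW(<G>): in <S>::=<L> <G> <G> (occurrence 1), <G> is followed by <G> with FIRST {epsilon, s, v}; in <S>::=<L> <G> <G> (occurrence 1), the suffix after <G> is nullable, so FOLLOW(<G>) ⊇ FOLLOW(<S>) = {$}; in <S>::=<L> <G> <G> (occurrence 2), the suffix after <G> is empty, so FOLLOW(<G>) ⊇ FOLLOW(<S>) = {$}; in <B>::=s <B> <G> s, <G> is followed by s with FIRST {s}. Thus FOLLOW(<G>) = {$, s, v}.
FOLLOW(<B>): in <B>::=s <B> <G> s, <B> is followed by <G> s with FIRST {s, v}; in <G>::=<A> <L> <B>, the suffix after <B> is empty, so FOLLOW(<B>) ⊇ FOLLOW(<G>) = {$, s, v}. Thus FOLLOW(<B>) = {$, s, v}.
FOLLOW(<A>): in <G>::=<A> <L> <B>, <A> is followed by <L> <B> with FIRST {epsilon, s, v}; in <G>::=<A> <L> <B>, the suffix after <A> is nullable, so FOLLOW(<A>) ⊇ FOLLOW(<G>) = {$, s, v}. Thus FOLLOW(<A>) = {$, s, v}.
FOLLOW(<L>): in <S>::=<L> <G> <G>, <L> is followed by <G> <G> with FIRST {epsilon, s, v}; in <S>::=<L> <G> <G>, the suffix after <L> is nullable, so FOLLOW(<L>) ⊇ FOLLOW(<S>) = {$}; in <G>::=<A> <L> <B>, <L> is followed by <B> with FIRST {epsilon, s, v}; in <G>::=<A> <L> <B>, the suffix after <L> is nullable, so FOLLOW(<L>) ⊇ FOLLOW(<G>) = {$, s, v}. Thus FOLLOW(<L>) = {$, s, v}.

{$, s, v}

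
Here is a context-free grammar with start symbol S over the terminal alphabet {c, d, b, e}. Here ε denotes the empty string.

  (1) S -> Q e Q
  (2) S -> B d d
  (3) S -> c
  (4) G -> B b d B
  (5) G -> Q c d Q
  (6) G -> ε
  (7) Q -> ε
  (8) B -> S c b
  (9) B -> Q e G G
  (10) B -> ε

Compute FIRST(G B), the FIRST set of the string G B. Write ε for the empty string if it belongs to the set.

FIRST(Q): from Q->ε we get {ε}. So FIRST(Q) = {ε}.
FIRST(S): from S->Q e Q we get {e}; from S->B d d we get {c, d, e}; from S->c we get {c}. So FIRST(S) = {c, d, e}.
FIRST(B): from B->S c b we get {c, d, e}; from B->Q e G G we get {e}; from B->ε we get {ε}. So FIRST(B) = {ε, c, d, e}.
FIRST(G): from G->B b d B we get {b, c, d, e}; from G->Q c d Q we get {c}; from G->ε we get {ε}. So FIRST(G) = {ε, b, c, d, e}.
FIRST(G B): take FIRST of each symbol in turn, carrying on past any symbol whose FIRST contains ε; result {ε, b, c, d, e}.

{ε, b, c, d, e}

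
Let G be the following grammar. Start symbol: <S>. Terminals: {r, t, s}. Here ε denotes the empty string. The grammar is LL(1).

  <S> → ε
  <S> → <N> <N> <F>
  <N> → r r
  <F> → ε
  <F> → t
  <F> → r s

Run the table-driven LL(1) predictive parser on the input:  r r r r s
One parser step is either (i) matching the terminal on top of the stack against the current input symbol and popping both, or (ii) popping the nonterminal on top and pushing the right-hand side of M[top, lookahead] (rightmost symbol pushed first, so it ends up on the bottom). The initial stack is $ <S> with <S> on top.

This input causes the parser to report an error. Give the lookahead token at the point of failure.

     Stack          Input        Action
  1  $ <S>          r r r r s $  expand <S> → <N> <N> <F>
  2  $ <F> <N> <N>  r r r r s $  expand <N> → r r
  3  $ <F> <N> r r  r r r r s $  match r
  4  $ <F> <N> r    r r r s $    match r
  5  $ <F> <N>      r r s $      expand <N> → r r
  6  $ <F> r r      r r s $      match r
  7  $ <F> r        r s $        match r
  8  $ <F>          s $          error: M[<F>, s] is empty

s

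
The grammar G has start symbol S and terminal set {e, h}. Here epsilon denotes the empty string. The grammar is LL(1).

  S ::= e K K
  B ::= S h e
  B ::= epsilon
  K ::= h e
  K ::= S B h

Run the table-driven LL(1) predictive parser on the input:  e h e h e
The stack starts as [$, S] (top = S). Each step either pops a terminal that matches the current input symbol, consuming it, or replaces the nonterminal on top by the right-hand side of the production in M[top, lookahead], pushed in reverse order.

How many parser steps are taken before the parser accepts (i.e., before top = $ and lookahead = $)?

     Stack    Input        Action
  1  $ S      e h e h e $  expand S ::= e K K
  2  $ K K e  e h e h e $  match e
  3  $ K K    h e h e $    expand K ::= h e
  4  $ K e h  h e h e $    match h
  5  $ K e    e h e $      match e
  6  $ K      h e $        expand K ::= h e
  7  $ e h    h e $        match h
  8  $ e      e $          match e
Accept reached after 8 steps.

8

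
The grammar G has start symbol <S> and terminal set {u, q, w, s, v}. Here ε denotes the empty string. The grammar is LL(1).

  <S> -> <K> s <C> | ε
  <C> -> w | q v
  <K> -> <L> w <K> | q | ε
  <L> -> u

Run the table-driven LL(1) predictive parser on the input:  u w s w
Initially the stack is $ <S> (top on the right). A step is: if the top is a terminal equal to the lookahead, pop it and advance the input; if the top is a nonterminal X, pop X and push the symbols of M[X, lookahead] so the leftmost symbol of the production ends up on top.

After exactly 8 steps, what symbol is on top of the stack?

     Stack              Input      Action
  1  $ <S>              u w s w $  expand <S> -> <K> s <C>
  2  $ <C> s <K>        u w s w $  expand <K> -> <L> w <K>
  3  $ <C> s <K> w <L>  u w s w $  expand <L> -> u
  4  $ <C> s <K> w u    u w s w $  match u
  5  $ <C> s <K> w      w s w $    match w
  6  $ <C> s <K>        s w $      expand <K> -> ε
  7  $ <C> s            s w $      match s
  8  $ <C>              w $        expand <C> -> w
Stack after step 8: $ w (top = w).

w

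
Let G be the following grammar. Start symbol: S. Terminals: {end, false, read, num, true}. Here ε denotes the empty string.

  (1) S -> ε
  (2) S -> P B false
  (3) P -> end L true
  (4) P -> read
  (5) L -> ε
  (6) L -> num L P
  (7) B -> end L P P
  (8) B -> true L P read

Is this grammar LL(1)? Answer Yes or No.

FIRST(S) = {ε, end, read}
FIRST(P) = {end, read}
FIRST(L) = {ε, num}
FIRST(B) = {end, true}
FOLLOW(S) = {$}
FOLLOW(P) = {end, false, read, true}
FOLLOW(L) = {end, read, true}
FOLLOW(B) = {false}
Each cell of M receives at most one production.

Yes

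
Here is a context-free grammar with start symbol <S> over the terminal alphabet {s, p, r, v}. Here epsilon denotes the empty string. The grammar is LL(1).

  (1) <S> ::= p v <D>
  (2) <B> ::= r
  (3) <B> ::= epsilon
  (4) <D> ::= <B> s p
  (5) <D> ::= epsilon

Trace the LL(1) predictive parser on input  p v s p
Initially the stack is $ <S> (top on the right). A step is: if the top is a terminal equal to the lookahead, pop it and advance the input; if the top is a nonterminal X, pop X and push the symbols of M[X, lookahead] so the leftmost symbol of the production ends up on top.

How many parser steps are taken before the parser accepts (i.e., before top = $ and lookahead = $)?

7

step 1: stack=$ <S>  input=p v s p $  — expand <S> ::= p v <D>
step 2: stack=$ <D> v p  input=p v s p $  — match p
step 3: stack=$ <D> v  input=v s p $  — match v
step 4: stack=$ <D>  input=s p $  — expand <D> ::= <B> s p
step 5: stack=$ p s <B>  input=s p $  — expand <B> ::= epsilon
step 6: stack=$ p s  input=s p $  — match s
step 7: stack=$ p  input=p $  — match p
Accept reached after 7 steps.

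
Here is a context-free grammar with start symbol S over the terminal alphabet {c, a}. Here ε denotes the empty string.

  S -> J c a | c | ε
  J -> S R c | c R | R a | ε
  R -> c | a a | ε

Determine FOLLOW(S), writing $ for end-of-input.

FIRST(R): from R->c we get {c}; from R->a a we get {a}; from R->ε we get {ε}. So FIRST(R) = {ε, a, c}.
FIRST(S): from S->J c a we get {a, c}; from S->c we get {c}; from S->ε we get {ε}. So FIRST(S) = {ε, a, c}.
FIRST(J): from J->S R c we get {a, c}; from J->c R we get {c}; from J->R a we get {a, c}; from J->ε we get {ε}. So FIRST(J) = {ε, a, c}.
FOLLOW(S) includes $ since S is the start symbol.
FOLLOW(S): in J->S R c, S is followed by R c with FIRST {a, c}. Thus FOLLOW(S) = {$, a, c}.
FOLLOW(J): in S->J c a, J is followed by c a with FIRST {c}. Thus FOLLOW(J) = {c}.
FOLLOW(R): in J->S R c, R is followed by c with FIRST {c}; in J->c R, the suffix after R is empty, so FOLLOW(R) ⊇ FOLLOW(J) = {c}; in J->R a, R is followed by a with FIRST {a}. Thus FOLLOW(R) = {a, c}.

{$, a, c}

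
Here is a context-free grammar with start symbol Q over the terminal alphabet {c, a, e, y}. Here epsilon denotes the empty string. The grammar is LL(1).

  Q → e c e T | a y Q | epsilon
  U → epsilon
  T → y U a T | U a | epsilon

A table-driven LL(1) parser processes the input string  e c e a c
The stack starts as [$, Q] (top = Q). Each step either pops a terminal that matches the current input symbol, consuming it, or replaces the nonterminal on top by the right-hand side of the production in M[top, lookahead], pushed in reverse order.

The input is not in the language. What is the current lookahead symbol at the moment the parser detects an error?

     Stack      Input        Action
  1  $ Q        e c e a c $  expand Q → e c e T
  2  $ T e c e  e c e a c $  match e
  3  $ T e c    c e a c $    match c
  4  $ T e      e a c $      match e
  5  $ T        a c $        expand T → U a
  6  $ a U      a c $        expand U → epsilon
  7  $ a        a c $        match a
  8  $          c $          error: stack empty but input remains

c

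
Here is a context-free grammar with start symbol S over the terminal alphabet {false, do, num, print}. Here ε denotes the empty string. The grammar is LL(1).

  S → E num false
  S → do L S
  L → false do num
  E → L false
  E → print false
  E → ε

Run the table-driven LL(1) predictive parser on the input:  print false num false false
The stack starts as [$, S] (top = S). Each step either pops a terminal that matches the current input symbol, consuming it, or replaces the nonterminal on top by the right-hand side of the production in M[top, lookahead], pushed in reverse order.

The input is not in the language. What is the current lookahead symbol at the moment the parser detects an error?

     Stack                    Input                          Action
  1  $ S                      print false num false false $  expand S → E num false
  2  $ false num E            print false num false false $  expand E → print false
  3  $ false num false print  print false num false false $  match print
  4  $ false num false        false num false false $        match false
  5  $ false num              num false false $              match num
  6  $ false                  false false $                  match false
  7  $                        false $                        error: stack empty but input remains

false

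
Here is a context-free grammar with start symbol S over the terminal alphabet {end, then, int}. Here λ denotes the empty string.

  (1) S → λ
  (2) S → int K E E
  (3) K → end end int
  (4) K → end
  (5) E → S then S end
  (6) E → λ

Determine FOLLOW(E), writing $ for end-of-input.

{$, end, int, then}

FIRST(S): from S→λ we get {λ}; from S→int K E E we get {int}. So FIRST(S) = {λ, int}.
FIRST(K): from K→end end int we get {end}; from K→end we get {end}. So FIRST(K) = {end}.
FIRST(E): from E→S then S end we get {int, then}; from E→λ we get {λ}. So FIRST(E) = {λ, int, then}.
FOLLOW(S) includes $ since S is the start symbol.
FOLLOW(S): in E→S then S end (occurrence 1), S is followed by then S end with FIRST {then}; in E→S then S end (occurrence 2), S is followed by end with FIRST {end}. Thus FOLLOW(S) = {$, end, then}.
FOLLOW(K): in S→int K E E, K is followed by E E with FIRST {λ, int, then}; in S→int K E E, the suffix after K is nullable, so FOLLOW(K) ⊇ FOLLOW(S) = {$, end, then}. Thus FOLLOW(K) = {$, end, int, then}.
FOLLOW(E): in S→int K E E (occurrence 1), E is followed by E with FIRST {λ, int, then}; in S→int K E E (occurrence 1), the suffix after E is nullable, so FOLLOW(E) ⊇ FOLLOW(S) = {$, end, then}; in S→int K E E (occurrence 2), the suffix after E is empty, so FOLLOW(E) ⊇ FOLLOW(S) = {$, end, then}. Thus FOLLOW(E) = {$, end, int, then}.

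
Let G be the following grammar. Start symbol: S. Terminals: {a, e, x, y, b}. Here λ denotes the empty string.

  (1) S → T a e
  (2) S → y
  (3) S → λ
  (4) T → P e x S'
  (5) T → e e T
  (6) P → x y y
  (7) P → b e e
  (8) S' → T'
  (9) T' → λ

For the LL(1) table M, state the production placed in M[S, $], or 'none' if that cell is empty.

S → λ

FIRST(P) = {b, x}
FIRST(T') = {λ}
FIRST(T) = {b, e, x}  (via P e x S')
FIRST(S') = {λ}  (via T')
FIRST(S) = {λ, b, e, x, y}  (via T a e)
FOLLOW(S) includes $ since S is the start symbol.
FOLLOW(S): S appears on no right-hand side. Thus FOLLOW(S) = {$}.
For S → T a e: FIRST(T a e) = {b, e, x}, so it goes in M[S, t] for t ∈ {b, e, x}.
For S → y: FIRST(y) = {y}, so it goes in M[S, t] for t ∈ {y}.
For S → λ: FIRST(λ) = {λ}, so it goes in M[S, t] for t ∈ {}; since λ ∈ FIRST, also for every t ∈ FOLLOW(S) = {$}.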